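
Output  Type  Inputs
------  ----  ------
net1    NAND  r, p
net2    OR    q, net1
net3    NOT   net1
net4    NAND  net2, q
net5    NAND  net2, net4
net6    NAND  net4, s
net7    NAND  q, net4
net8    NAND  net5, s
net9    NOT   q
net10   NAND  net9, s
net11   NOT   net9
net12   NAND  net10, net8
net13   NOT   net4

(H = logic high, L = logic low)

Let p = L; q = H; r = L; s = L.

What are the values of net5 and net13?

net1 = r NAND p = L NAND L = H
net2 = q OR net1 = H OR H = H
net4 = net2 NAND q = H NAND H = L
net5 = net2 NAND net4 = H NAND L = H
net13 = NOT net4 = NOT L = H

net5 = H, net13 = H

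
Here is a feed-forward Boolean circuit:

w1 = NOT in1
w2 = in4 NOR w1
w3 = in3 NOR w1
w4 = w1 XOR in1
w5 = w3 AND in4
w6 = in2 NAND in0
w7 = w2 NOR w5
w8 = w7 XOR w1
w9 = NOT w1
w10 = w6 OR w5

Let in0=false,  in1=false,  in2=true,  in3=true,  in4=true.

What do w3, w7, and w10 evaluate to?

w3 = false, w7 = true, w10 = true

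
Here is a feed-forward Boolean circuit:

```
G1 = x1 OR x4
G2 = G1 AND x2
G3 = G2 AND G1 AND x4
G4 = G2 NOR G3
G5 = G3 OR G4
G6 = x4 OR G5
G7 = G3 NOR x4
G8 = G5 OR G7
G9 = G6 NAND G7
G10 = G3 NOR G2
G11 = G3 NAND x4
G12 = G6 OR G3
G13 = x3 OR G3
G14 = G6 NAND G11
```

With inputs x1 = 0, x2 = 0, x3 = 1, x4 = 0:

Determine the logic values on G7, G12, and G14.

G7 = 1  G12 = 1  G14 = 0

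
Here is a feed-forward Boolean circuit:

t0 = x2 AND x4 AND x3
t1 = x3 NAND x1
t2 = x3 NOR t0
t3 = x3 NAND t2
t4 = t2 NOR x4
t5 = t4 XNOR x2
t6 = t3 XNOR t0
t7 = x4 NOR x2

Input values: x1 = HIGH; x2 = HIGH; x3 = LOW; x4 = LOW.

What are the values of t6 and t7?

t0 = x2 AND x4 AND x3 = HIGH AND LOW AND LOW = LOW
t2 = x3 NOR t0 = LOW NOR LOW = HIGH
t3 = x3 NAND t2 = LOW NAND HIGH = HIGH
t6 = t3 XNOR t0 = HIGH XNOR LOW = LOW
t7 = x4 NOR x2 = LOW NOR HIGH = LOW

t6 = LOW; t7 = LOW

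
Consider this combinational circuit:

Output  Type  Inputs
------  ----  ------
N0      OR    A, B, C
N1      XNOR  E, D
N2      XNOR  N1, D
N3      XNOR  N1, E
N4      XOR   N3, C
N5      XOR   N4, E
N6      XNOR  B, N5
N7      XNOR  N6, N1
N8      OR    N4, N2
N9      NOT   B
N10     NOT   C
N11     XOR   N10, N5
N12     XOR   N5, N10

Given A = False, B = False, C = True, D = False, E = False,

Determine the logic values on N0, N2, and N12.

N0 = True, N2 = False, N12 = True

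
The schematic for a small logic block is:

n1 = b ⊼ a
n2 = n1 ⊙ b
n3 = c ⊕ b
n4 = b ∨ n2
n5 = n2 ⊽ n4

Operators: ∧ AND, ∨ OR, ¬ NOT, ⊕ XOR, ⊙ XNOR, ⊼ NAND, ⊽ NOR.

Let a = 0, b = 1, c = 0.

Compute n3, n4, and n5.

n1 = b NAND a = 1 NAND 0 = 1
n2 = n1 XNOR b = 1 XNOR 1 = 1
n3 = c XOR b = 0 XOR 1 = 1
n4 = b OR n2 = 1 OR 1 = 1
n5 = n2 NOR n4 = 1 NOR 1 = 0

n3 = 1, n4 = 1, n5 = 0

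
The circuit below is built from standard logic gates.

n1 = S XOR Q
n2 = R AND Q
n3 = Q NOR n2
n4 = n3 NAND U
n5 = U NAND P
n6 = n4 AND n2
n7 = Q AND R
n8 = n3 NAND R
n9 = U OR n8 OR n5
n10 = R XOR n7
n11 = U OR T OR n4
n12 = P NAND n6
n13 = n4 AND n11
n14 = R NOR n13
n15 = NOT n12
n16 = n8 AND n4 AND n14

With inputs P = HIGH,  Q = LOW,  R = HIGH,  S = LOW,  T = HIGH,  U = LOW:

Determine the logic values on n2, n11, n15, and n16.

n2 = LOW, n11 = HIGH, n15 = LOW, n16 = LOW

n2 = R AND Q = HIGH AND LOW = LOW
n3 = Q NOR n2 = LOW NOR LOW = HIGH
n4 = n3 NAND U = HIGH NAND LOW = HIGH
n6 = n4 AND n2 = HIGH AND LOW = LOW
n8 = n3 NAND R = HIGH NAND HIGH = LOW
n11 = U OR T OR n4 = LOW OR HIGH OR HIGH = HIGH
n12 = P NAND n6 = HIGH NAND LOW = HIGH
n13 = n4 AND n11 = HIGH AND HIGH = HIGH
n14 = R NOR n13 = HIGH NOR HIGH = LOW
n15 = NOT n12 = NOT HIGH = LOW
n16 = n8 AND n4 AND n14 = LOW AND HIGH AND LOW = LOW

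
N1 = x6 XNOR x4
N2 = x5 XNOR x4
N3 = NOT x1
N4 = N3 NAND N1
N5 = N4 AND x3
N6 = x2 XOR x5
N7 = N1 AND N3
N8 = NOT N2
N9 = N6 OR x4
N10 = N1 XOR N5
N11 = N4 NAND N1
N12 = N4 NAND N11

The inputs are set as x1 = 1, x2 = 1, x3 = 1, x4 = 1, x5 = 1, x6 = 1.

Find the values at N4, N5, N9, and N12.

N1 = x6 XNOR x4 = 1 XNOR 1 = 1
N3 = NOT x1 = NOT 1 = 0
N4 = N3 NAND N1 = 0 NAND 1 = 1
N5 = N4 AND x3 = 1 AND 1 = 1
N6 = x2 XOR x5 = 1 XOR 1 = 0
N9 = N6 OR x4 = 0 OR 1 = 1
N11 = N4 NAND N1 = 1 NAND 1 = 0
N12 = N4 NAND N11 = 1 NAND 0 = 1

N4 = 1  N5 = 1  N9 = 1  N12 = 1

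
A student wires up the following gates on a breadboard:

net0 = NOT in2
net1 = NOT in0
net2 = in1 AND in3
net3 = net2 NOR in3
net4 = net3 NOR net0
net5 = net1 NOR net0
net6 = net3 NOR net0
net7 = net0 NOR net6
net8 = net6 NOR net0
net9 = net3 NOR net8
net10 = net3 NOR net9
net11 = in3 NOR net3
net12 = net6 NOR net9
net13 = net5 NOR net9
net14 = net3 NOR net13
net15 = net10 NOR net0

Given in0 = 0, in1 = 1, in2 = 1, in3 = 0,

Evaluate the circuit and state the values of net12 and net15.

net0 = NOT in2 = NOT 1 = 0
net2 = in1 AND in3 = 1 AND 0 = 0
net3 = net2 NOR in3 = 0 NOR 0 = 1
net6 = net3 NOR net0 = 1 NOR 0 = 0
net8 = net6 NOR net0 = 0 NOR 0 = 1
net9 = net3 NOR net8 = 1 NOR 1 = 0
net10 = net3 NOR net9 = 1 NOR 0 = 0
net12 = net6 NOR net9 = 0 NOR 0 = 1
net15 = net10 NOR net0 = 0 NOR 0 = 1

net12 = 1, net15 = 1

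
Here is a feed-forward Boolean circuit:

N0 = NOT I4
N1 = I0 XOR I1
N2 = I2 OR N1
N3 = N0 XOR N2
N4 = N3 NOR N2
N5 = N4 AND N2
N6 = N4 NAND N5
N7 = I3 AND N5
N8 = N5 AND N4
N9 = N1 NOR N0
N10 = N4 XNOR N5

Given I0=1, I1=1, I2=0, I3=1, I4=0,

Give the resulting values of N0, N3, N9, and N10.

N0 = NOT I4 = NOT 0 = 1
N1 = I0 XOR I1 = 1 XOR 1 = 0
N2 = I2 OR N1 = 0 OR 0 = 0
N3 = N0 XOR N2 = 1 XOR 0 = 1
N4 = N3 NOR N2 = 1 NOR 0 = 0
N5 = N4 AND N2 = 0 AND 0 = 0
N9 = N1 NOR N0 = 0 NOR 1 = 0
N10 = N4 XNOR N5 = 0 XNOR 0 = 1

N0 = 1, N3 = 1, N9 = 0, N10 = 1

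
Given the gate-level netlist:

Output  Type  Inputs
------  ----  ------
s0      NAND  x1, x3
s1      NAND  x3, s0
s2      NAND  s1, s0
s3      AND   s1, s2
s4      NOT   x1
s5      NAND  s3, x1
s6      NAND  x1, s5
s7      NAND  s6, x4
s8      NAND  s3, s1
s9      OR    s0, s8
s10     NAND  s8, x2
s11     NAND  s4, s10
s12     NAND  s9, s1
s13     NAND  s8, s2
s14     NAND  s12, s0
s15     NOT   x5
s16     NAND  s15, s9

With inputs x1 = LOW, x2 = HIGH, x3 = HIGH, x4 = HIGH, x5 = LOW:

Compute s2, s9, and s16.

s0 = x1 NAND x3 = LOW NAND HIGH = HIGH
s1 = x3 NAND s0 = HIGH NAND HIGH = LOW
s2 = s1 NAND s0 = LOW NAND HIGH = HIGH
s3 = s1 AND s2 = LOW AND HIGH = LOW
s8 = s3 NAND s1 = LOW NAND LOW = HIGH
s9 = s0 OR s8 = HIGH OR HIGH = HIGH
s15 = NOT x5 = NOT LOW = HIGH
s16 = s15 NAND s9 = HIGH NAND HIGH = LOW

s2 = HIGH  s9 = HIGH  s16 = LOW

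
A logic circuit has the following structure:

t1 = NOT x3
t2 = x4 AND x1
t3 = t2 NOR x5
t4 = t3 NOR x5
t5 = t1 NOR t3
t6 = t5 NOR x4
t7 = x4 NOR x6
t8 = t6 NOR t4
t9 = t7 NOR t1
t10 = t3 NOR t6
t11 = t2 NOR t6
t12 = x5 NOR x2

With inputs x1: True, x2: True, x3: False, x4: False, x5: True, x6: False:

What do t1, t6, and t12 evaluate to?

t1 = NOT x3 = NOT False = True
t2 = x4 AND x1 = False AND True = False
t3 = t2 NOR x5 = False NOR True = False
t5 = t1 NOR t3 = True NOR False = False
t6 = t5 NOR x4 = False NOR False = True
t12 = x5 NOR x2 = True NOR True = False

t1 = True, t6 = True, t12 = False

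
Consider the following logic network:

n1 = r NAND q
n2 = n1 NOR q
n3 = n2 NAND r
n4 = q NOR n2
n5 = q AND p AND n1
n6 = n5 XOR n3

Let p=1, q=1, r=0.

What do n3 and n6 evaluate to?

n3 = 1, n6 = 0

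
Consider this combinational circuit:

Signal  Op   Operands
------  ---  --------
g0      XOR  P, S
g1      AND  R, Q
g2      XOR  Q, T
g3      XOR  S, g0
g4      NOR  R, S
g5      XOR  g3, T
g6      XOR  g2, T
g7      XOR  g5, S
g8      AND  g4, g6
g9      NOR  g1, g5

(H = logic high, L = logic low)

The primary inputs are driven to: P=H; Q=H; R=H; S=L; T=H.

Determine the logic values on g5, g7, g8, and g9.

g0 = P XOR S = H XOR L = H
g1 = R AND Q = H AND H = H
g2 = Q XOR T = H XOR H = L
g3 = S XOR g0 = L XOR H = H
g4 = R NOR S = H NOR L = L
g5 = g3 XOR T = H XOR H = L
g6 = g2 XOR T = L XOR H = H
g7 = g5 XOR S = L XOR L = L
g8 = g4 AND g6 = L AND H = L
g9 = g1 NOR g5 = H NOR L = L

g5 = L  g7 = L  g8 = L  g9 = L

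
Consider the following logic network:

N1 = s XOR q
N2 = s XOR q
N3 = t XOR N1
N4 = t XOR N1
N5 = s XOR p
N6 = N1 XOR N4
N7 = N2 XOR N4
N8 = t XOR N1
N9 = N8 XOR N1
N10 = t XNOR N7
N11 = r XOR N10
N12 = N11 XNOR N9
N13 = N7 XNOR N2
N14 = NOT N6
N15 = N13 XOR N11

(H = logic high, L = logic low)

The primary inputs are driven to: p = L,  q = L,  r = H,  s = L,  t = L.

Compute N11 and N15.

N1 = s XOR q = L XOR L = L
N2 = s XOR q = L XOR L = L
N4 = t XOR N1 = L XOR L = L
N7 = N2 XOR N4 = L XOR L = L
N10 = t XNOR N7 = L XNOR L = H
N11 = r XOR N10 = H XOR H = L
N13 = N7 XNOR N2 = L XNOR L = H
N15 = N13 XOR N11 = H XOR L = H

N11 = L, N15 = H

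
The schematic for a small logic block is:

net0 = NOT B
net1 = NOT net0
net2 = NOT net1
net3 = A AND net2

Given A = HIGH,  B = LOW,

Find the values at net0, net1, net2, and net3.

net0 = HIGH, net1 = LOW, net2 = HIGH, net3 = HIGH

net0 = NOT B = NOT LOW = HIGH
net1 = NOT net0 = NOT HIGH = LOW
net2 = NOT net1 = NOT LOW = HIGH
net3 = A AND net2 = HIGH AND HIGH = HIGH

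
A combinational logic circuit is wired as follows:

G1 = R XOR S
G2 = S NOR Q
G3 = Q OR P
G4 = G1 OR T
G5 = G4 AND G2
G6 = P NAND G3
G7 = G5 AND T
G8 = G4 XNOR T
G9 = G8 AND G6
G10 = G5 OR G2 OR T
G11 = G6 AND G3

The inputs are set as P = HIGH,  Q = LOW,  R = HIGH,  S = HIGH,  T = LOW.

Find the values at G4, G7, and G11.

G4 = LOW, G7 = LOW, G11 = LOW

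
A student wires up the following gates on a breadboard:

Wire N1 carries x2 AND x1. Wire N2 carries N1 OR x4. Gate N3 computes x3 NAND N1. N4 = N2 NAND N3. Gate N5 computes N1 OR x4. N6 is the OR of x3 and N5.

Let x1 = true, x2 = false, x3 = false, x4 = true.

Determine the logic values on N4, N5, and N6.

N1 = x2 AND x1 = false AND true = false
N2 = N1 OR x4 = false OR true = true
N3 = x3 NAND N1 = false NAND false = true
N4 = N2 NAND N3 = true NAND true = false
N5 = N1 OR x4 = false OR true = true
N6 = x3 OR N5 = false OR true = true

N4 = false; N5 = true; N6 = true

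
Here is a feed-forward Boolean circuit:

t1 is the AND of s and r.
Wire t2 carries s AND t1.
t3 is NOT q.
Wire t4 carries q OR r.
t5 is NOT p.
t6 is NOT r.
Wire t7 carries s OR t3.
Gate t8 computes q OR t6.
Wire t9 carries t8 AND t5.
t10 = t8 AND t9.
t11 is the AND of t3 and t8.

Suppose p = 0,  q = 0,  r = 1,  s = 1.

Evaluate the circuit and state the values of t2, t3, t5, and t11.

t2 = 1  t3 = 1  t5 = 1  t11 = 0

t1 = s AND r = 1 AND 1 = 1
t2 = s AND t1 = 1 AND 1 = 1
t3 = NOT q = NOT 0 = 1
t5 = NOT p = NOT 0 = 1
t6 = NOT r = NOT 1 = 0
t8 = q OR t6 = 0 OR 0 = 0
t11 = t3 AND t8 = 1 AND 0 = 0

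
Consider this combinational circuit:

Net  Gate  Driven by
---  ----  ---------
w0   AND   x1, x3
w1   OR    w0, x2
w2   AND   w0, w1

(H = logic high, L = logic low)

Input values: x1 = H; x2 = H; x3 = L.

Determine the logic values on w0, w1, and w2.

w0 = L  w1 = H  w2 = L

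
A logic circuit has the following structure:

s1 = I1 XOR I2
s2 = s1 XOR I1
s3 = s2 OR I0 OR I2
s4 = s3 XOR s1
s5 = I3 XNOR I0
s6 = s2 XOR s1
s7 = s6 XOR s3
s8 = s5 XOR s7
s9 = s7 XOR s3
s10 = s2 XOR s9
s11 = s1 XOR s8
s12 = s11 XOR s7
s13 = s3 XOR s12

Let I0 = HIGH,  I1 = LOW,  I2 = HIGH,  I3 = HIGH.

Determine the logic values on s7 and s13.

s1 = I1 XOR I2 = LOW XOR HIGH = HIGH
s2 = s1 XOR I1 = HIGH XOR LOW = HIGH
s3 = s2 OR I0 OR I2 = HIGH OR HIGH OR HIGH = HIGH
s5 = I3 XNOR I0 = HIGH XNOR HIGH = HIGH
s6 = s2 XOR s1 = HIGH XOR HIGH = LOW
s7 = s6 XOR s3 = LOW XOR HIGH = HIGH
s8 = s5 XOR s7 = HIGH XOR HIGH = LOW
s11 = s1 XOR s8 = HIGH XOR LOW = HIGH
s12 = s11 XOR s7 = HIGH XOR HIGH = LOW
s13 = s3 XOR s12 = HIGH XOR LOW = HIGH

s7 = HIGH  s13 = HIGH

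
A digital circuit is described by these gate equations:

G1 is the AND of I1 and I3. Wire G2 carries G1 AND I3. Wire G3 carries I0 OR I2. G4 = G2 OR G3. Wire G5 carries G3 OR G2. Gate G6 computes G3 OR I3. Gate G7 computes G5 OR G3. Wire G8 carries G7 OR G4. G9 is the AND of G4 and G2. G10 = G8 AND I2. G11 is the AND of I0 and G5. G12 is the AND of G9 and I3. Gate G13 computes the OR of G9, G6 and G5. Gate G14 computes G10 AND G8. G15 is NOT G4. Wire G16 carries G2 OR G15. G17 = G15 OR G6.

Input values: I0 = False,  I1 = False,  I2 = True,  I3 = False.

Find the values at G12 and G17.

G1 = I1 AND I3 = False AND False = False
G2 = G1 AND I3 = False AND False = False
G3 = I0 OR I2 = False OR True = True
G4 = G2 OR G3 = False OR True = True
G6 = G3 OR I3 = True OR False = True
G9 = G4 AND G2 = True AND False = False
G12 = G9 AND I3 = False AND False = False
G15 = NOT G4 = NOT True = False
G17 = G15 OR G6 = False OR True = True

G12 = False; G17 = True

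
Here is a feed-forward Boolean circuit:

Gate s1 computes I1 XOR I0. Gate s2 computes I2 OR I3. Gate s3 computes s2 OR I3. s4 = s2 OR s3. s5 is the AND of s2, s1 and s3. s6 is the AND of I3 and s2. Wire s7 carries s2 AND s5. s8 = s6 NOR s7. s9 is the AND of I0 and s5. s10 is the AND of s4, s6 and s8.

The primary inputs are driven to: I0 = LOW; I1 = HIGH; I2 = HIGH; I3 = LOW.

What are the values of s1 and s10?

s1 = I1 XOR I0 = HIGH XOR LOW = HIGH
s2 = I2 OR I3 = HIGH OR LOW = HIGH
s3 = s2 OR I3 = HIGH OR LOW = HIGH
s4 = s2 OR s3 = HIGH OR HIGH = HIGH
s5 = s2 AND s1 AND s3 = HIGH AND HIGH AND HIGH = HIGH
s6 = I3 AND s2 = LOW AND HIGH = LOW
s7 = s2 AND s5 = HIGH AND HIGH = HIGH
s8 = s6 NOR s7 = LOW NOR HIGH = LOW
s10 = s4 AND s6 AND s8 = HIGH AND LOW AND LOW = LOW

s1 = HIGH  s10 = LOW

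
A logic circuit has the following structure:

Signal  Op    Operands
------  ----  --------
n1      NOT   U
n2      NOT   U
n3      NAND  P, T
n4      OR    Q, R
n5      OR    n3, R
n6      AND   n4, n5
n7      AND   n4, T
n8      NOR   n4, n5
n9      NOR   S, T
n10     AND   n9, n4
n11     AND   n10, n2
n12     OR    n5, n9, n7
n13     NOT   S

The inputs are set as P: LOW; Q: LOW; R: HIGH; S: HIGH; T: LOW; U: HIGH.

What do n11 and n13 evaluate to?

n2 = NOT U = NOT HIGH = LOW
n4 = Q OR R = LOW OR HIGH = HIGH
n9 = S NOR T = HIGH NOR LOW = LOW
n10 = n9 AND n4 = LOW AND HIGH = LOW
n11 = n10 AND n2 = LOW AND LOW = LOW
n13 = NOT S = NOT HIGH = LOW

n11 = LOW  n13 = LOW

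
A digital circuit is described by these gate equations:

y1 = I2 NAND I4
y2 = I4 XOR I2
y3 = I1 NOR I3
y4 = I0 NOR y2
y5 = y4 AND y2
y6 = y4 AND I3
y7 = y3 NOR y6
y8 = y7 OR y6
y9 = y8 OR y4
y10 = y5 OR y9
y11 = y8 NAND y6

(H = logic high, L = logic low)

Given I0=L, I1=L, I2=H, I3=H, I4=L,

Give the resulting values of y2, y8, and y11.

y2 = I4 XOR I2 = L XOR H = H
y3 = I1 NOR I3 = L NOR H = L
y4 = I0 NOR y2 = L NOR H = L
y6 = y4 AND I3 = L AND H = L
y7 = y3 NOR y6 = L NOR L = H
y8 = y7 OR y6 = H OR L = H
y11 = y8 NAND y6 = H NAND L = H

y2 = H; y8 = H; y11 = H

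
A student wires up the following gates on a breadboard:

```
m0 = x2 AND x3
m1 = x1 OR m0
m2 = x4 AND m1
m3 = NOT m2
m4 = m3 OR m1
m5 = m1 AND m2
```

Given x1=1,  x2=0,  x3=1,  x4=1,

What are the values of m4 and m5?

m0 = x2 AND x3 = 0 AND 1 = 0
m1 = x1 OR m0 = 1 OR 0 = 1
m2 = x4 AND m1 = 1 AND 1 = 1
m3 = NOT m2 = NOT 1 = 0
m4 = m3 OR m1 = 0 OR 1 = 1
m5 = m1 AND m2 = 1 AND 1 = 1

m4 = 1, m5 = 1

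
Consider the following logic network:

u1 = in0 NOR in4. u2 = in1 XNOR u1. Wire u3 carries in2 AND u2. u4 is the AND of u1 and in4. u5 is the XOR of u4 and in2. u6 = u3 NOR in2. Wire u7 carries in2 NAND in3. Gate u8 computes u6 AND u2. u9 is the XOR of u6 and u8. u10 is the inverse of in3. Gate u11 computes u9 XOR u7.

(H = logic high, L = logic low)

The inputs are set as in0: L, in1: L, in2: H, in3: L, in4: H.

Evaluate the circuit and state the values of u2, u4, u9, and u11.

u1 = in0 NOR in4 = L NOR H = L
u2 = in1 XNOR u1 = L XNOR L = H
u3 = in2 AND u2 = H AND H = H
u4 = u1 AND in4 = L AND H = L
u6 = u3 NOR in2 = H NOR H = L
u7 = in2 NAND in3 = H NAND L = H
u8 = u6 AND u2 = L AND H = L
u9 = u6 XOR u8 = L XOR L = L
u11 = u9 XOR u7 = L XOR H = H

u2 = H, u4 = L, u9 = L, u11 = H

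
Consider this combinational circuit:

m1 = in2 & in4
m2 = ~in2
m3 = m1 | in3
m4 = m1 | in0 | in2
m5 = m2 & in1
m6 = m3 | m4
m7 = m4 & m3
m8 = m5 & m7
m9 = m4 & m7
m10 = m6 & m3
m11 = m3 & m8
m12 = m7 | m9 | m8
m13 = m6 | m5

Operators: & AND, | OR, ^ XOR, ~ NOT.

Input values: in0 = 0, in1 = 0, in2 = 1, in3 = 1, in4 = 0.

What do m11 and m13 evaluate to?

m11 = 0  m13 = 1

m1 = in2 AND in4 = 1 AND 0 = 0
m2 = NOT in2 = NOT 1 = 0
m3 = m1 OR in3 = 0 OR 1 = 1
m4 = m1 OR in0 OR in2 = 0 OR 0 OR 1 = 1
m5 = m2 AND in1 = 0 AND 0 = 0
m6 = m3 OR m4 = 1 OR 1 = 1
m7 = m4 AND m3 = 1 AND 1 = 1
m8 = m5 AND m7 = 0 AND 1 = 0
m11 = m3 AND m8 = 1 AND 0 = 0
m13 = m6 OR m5 = 1 OR 0 = 1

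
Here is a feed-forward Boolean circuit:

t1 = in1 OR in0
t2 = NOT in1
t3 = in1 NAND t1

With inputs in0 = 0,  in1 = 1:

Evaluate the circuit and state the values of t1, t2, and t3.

t1 = in1 OR in0 = 1 OR 0 = 1
t2 = NOT in1 = NOT 1 = 0
t3 = in1 NAND t1 = 1 NAND 1 = 0

t1 = 1, t2 = 0, t3 = 0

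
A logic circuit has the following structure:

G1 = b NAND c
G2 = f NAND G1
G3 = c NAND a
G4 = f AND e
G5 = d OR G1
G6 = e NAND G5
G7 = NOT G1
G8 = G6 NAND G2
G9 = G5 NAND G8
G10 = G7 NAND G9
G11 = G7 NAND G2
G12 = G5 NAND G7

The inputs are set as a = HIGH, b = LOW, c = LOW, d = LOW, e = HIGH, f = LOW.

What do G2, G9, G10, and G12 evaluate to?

G2 = HIGH; G9 = LOW; G10 = HIGH; G12 = HIGH

G1 = b NAND c = LOW NAND LOW = HIGH
G2 = f NAND G1 = LOW NAND HIGH = HIGH
G5 = d OR G1 = LOW OR HIGH = HIGH
G6 = e NAND G5 = HIGH NAND HIGH = LOW
G7 = NOT G1 = NOT HIGH = LOW
G8 = G6 NAND G2 = LOW NAND HIGH = HIGH
G9 = G5 NAND G8 = HIGH NAND HIGH = LOW
G10 = G7 NAND G9 = LOW NAND LOW = HIGH
G12 = G5 NAND G7 = HIGH NAND LOW = HIGH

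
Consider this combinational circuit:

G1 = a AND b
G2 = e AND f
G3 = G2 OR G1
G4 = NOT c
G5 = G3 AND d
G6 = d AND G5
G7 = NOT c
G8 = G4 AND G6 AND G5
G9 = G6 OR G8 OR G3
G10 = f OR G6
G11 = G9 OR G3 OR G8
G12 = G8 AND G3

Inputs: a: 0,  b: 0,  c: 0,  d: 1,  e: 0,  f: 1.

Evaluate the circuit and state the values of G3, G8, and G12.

G3 = 0, G8 = 0, G12 = 0

G1 = a AND b = 0 AND 0 = 0
G2 = e AND f = 0 AND 1 = 0
G3 = G2 OR G1 = 0 OR 0 = 0
G4 = NOT c = NOT 0 = 1
G5 = G3 AND d = 0 AND 1 = 0
G6 = d AND G5 = 1 AND 0 = 0
G8 = G4 AND G6 AND G5 = 1 AND 0 AND 0 = 0
G12 = G8 AND G3 = 0 AND 0 = 0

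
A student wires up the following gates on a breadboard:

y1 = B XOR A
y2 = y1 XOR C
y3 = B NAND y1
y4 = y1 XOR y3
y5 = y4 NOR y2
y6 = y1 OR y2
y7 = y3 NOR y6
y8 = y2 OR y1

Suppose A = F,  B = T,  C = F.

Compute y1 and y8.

y1 = B XOR A = T XOR F = T
y2 = y1 XOR C = T XOR F = T
y8 = y2 OR y1 = T OR T = T

y1 = T; y8 = T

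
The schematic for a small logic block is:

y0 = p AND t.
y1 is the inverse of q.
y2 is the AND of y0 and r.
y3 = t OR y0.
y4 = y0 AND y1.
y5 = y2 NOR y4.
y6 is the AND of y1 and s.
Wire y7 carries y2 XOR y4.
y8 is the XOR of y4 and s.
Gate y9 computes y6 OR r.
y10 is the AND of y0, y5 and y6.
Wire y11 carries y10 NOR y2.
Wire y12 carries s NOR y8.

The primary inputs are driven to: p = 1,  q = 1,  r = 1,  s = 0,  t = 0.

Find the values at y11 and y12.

y11 = 1; y12 = 1

y0 = p AND t = 1 AND 0 = 0
y1 = NOT q = NOT 1 = 0
y2 = y0 AND r = 0 AND 1 = 0
y4 = y0 AND y1 = 0 AND 0 = 0
y5 = y2 NOR y4 = 0 NOR 0 = 1
y6 = y1 AND s = 0 AND 0 = 0
y8 = y4 XOR s = 0 XOR 0 = 0
y10 = y0 AND y5 AND y6 = 0 AND 1 AND 0 = 0
y11 = y10 NOR y2 = 0 NOR 0 = 1
y12 = s NOR y8 = 0 NOR 0 = 1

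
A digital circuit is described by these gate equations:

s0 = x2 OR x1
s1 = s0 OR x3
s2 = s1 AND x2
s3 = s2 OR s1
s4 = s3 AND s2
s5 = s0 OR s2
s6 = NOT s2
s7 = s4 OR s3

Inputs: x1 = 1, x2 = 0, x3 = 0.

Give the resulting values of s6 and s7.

s6 = 1, s7 = 1

s0 = x2 OR x1 = 0 OR 1 = 1
s1 = s0 OR x3 = 1 OR 0 = 1
s2 = s1 AND x2 = 1 AND 0 = 0
s3 = s2 OR s1 = 0 OR 1 = 1
s4 = s3 AND s2 = 1 AND 0 = 0
s6 = NOT s2 = NOT 0 = 1
s7 = s4 OR s3 = 0 OR 1 = 1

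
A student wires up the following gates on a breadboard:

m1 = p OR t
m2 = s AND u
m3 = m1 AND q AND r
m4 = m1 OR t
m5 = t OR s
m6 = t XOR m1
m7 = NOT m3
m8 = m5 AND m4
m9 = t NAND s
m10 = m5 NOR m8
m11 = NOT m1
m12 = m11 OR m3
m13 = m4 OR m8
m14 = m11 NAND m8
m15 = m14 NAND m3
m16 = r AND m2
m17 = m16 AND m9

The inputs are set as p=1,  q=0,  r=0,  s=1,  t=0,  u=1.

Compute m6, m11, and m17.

m6 = 1  m11 = 0  m17 = 0

m1 = p OR t = 1 OR 0 = 1
m2 = s AND u = 1 AND 1 = 1
m6 = t XOR m1 = 0 XOR 1 = 1
m9 = t NAND s = 0 NAND 1 = 1
m11 = NOT m1 = NOT 1 = 0
m16 = r AND m2 = 0 AND 1 = 0
m17 = m16 AND m9 = 0 AND 1 = 0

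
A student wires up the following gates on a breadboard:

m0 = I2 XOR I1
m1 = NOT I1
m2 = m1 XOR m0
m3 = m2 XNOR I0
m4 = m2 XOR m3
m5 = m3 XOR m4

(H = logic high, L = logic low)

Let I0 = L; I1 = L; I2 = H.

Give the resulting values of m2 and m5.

m0 = I2 XOR I1 = H XOR L = H
m1 = NOT I1 = NOT L = H
m2 = m1 XOR m0 = H XOR H = L
m3 = m2 XNOR I0 = L XNOR L = H
m4 = m2 XOR m3 = L XOR H = H
m5 = m3 XOR m4 = H XOR H = L

m2 = L  m5 = L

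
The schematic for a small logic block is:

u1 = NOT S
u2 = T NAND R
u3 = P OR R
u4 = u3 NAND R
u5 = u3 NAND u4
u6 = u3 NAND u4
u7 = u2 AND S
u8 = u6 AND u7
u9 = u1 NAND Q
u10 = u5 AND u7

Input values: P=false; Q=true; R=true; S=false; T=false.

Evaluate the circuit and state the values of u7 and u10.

u7 = false, u10 = false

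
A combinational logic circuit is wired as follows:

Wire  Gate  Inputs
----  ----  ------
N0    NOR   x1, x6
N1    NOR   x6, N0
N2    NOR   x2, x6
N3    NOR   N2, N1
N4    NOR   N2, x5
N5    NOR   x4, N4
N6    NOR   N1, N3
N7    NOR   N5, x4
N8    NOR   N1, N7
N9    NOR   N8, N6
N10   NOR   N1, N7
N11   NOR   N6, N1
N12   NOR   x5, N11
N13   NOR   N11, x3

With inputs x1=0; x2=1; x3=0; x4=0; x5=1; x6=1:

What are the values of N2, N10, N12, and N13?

N2 = 0  N10 = 1  N12 = 0  N13 = 0

N0 = x1 NOR x6 = 0 NOR 1 = 0
N1 = x6 NOR N0 = 1 NOR 0 = 0
N2 = x2 NOR x6 = 1 NOR 1 = 0
N3 = N2 NOR N1 = 0 NOR 0 = 1
N4 = N2 NOR x5 = 0 NOR 1 = 0
N5 = x4 NOR N4 = 0 NOR 0 = 1
N6 = N1 NOR N3 = 0 NOR 1 = 0
N7 = N5 NOR x4 = 1 NOR 0 = 0
N10 = N1 NOR N7 = 0 NOR 0 = 1
N11 = N6 NOR N1 = 0 NOR 0 = 1
N12 = x5 NOR N11 = 1 NOR 1 = 0
N13 = N11 NOR x3 = 1 NOR 0 = 0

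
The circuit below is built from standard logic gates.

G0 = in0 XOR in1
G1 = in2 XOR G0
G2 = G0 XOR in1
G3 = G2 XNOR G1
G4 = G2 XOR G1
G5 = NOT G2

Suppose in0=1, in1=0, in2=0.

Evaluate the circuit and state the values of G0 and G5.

G0 = 1, G5 = 0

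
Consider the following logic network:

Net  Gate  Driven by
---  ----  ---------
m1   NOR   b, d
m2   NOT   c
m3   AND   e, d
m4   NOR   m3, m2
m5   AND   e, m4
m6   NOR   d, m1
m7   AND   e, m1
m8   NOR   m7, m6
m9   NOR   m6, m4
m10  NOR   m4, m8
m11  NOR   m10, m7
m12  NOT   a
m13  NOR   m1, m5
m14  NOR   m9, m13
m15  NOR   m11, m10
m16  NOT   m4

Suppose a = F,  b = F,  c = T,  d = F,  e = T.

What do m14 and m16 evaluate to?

m14 = T  m16 = F

m1 = b NOR d = F NOR F = T
m2 = NOT c = NOT T = F
m3 = e AND d = T AND F = F
m4 = m3 NOR m2 = F NOR F = T
m5 = e AND m4 = T AND T = T
m6 = d NOR m1 = F NOR T = F
m9 = m6 NOR m4 = F NOR T = F
m13 = m1 NOR m5 = T NOR T = F
m14 = m9 NOR m13 = F NOR F = T
m16 = NOT m4 = NOT T = F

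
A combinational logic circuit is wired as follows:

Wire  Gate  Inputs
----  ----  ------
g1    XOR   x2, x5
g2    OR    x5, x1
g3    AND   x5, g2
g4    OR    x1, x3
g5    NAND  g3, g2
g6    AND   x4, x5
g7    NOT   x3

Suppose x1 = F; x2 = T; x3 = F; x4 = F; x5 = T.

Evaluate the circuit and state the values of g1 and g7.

g1 = F  g7 = T

g1 = x2 XOR x5 = T XOR T = F
g7 = NOT x3 = NOT F = T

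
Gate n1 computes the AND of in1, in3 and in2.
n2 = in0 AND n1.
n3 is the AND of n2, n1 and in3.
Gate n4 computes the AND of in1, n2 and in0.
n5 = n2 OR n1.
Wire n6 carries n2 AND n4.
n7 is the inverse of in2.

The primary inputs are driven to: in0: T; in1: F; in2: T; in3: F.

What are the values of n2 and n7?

n1 = in1 AND in3 AND in2 = F AND F AND T = F
n2 = in0 AND n1 = T AND F = F
n7 = NOT in2 = NOT T = F

n2 = F, n7 = F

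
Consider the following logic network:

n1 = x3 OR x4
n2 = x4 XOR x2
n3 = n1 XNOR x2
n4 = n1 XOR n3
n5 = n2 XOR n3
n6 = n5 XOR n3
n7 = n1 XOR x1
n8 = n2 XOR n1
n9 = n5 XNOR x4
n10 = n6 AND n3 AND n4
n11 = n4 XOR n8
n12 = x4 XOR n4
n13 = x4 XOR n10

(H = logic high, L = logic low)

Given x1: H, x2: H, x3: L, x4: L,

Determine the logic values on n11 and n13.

n11 = H  n13 = L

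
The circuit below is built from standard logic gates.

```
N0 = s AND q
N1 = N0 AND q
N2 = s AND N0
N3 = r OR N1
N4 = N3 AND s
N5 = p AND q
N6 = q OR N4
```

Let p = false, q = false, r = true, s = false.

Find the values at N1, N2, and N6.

N1 = false; N2 = false; N6 = false

N0 = s AND q = false AND false = false
N1 = N0 AND q = false AND false = false
N2 = s AND N0 = false AND false = false
N3 = r OR N1 = true OR false = true
N4 = N3 AND s = true AND false = false
N6 = q OR N4 = false OR false = false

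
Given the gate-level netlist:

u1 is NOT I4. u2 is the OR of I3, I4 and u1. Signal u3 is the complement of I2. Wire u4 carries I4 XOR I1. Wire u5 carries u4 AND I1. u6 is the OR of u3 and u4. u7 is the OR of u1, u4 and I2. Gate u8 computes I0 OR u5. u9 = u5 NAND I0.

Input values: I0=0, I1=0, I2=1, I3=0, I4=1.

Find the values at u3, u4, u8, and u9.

u3 = 0; u4 = 1; u8 = 0; u9 = 1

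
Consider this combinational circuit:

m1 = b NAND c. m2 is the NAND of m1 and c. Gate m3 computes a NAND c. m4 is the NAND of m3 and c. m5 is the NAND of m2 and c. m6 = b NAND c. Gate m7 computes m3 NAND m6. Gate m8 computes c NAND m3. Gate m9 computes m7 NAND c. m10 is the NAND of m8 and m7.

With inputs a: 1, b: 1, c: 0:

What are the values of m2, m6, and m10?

m1 = b NAND c = 1 NAND 0 = 1
m2 = m1 NAND c = 1 NAND 0 = 1
m3 = a NAND c = 1 NAND 0 = 1
m6 = b NAND c = 1 NAND 0 = 1
m7 = m3 NAND m6 = 1 NAND 1 = 0
m8 = c NAND m3 = 0 NAND 1 = 1
m10 = m8 NAND m7 = 1 NAND 0 = 1

m2 = 1, m6 = 1, m10 = 1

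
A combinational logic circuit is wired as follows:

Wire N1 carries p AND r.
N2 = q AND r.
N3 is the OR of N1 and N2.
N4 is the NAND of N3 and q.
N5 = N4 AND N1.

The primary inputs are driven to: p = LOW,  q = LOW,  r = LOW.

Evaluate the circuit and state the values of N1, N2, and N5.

N1 = LOW  N2 = LOW  N5 = LOW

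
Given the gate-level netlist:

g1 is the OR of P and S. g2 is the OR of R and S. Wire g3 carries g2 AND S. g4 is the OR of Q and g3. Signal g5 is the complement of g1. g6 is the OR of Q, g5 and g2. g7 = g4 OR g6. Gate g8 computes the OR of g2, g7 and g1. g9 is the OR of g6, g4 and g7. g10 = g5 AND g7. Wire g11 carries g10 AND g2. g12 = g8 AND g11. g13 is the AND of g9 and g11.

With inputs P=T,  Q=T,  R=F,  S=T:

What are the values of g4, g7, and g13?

g1 = P OR S = T OR T = T
g2 = R OR S = F OR T = T
g3 = g2 AND S = T AND T = T
g4 = Q OR g3 = T OR T = T
g5 = NOT g1 = NOT T = F
g6 = Q OR g5 OR g2 = T OR F OR T = T
g7 = g4 OR g6 = T OR T = T
g9 = g6 OR g4 OR g7 = T OR T OR T = T
g10 = g5 AND g7 = F AND T = F
g11 = g10 AND g2 = F AND T = F
g13 = g9 AND g11 = T AND F = F

g4 = T; g7 = T; g13 = F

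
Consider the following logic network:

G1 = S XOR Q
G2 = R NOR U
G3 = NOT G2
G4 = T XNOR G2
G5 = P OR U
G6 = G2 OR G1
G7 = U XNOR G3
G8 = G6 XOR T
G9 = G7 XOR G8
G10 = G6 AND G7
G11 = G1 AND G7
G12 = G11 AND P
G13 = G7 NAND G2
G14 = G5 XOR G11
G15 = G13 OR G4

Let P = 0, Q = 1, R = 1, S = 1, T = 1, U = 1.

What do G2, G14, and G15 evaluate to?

G2 = 0, G14 = 1, G15 = 1

G1 = S XOR Q = 1 XOR 1 = 0
G2 = R NOR U = 1 NOR 1 = 0
G3 = NOT G2 = NOT 0 = 1
G4 = T XNOR G2 = 1 XNOR 0 = 0
G5 = P OR U = 0 OR 1 = 1
G7 = U XNOR G3 = 1 XNOR 1 = 1
G11 = G1 AND G7 = 0 AND 1 = 0
G13 = G7 NAND G2 = 1 NAND 0 = 1
G14 = G5 XOR G11 = 1 XOR 0 = 1
G15 = G13 OR G4 = 1 OR 0 = 1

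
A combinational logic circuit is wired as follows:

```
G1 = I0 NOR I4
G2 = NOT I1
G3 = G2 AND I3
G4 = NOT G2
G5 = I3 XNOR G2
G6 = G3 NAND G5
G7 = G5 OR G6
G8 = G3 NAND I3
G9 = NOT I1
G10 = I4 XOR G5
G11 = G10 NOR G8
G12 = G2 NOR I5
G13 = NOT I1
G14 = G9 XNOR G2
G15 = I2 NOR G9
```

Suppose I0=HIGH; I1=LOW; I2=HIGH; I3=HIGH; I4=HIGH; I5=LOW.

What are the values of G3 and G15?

G3 = HIGH; G15 = LOW

G2 = NOT I1 = NOT LOW = HIGH
G3 = G2 AND I3 = HIGH AND HIGH = HIGH
G9 = NOT I1 = NOT LOW = HIGH
G15 = I2 NOR G9 = HIGH NOR HIGH = LOW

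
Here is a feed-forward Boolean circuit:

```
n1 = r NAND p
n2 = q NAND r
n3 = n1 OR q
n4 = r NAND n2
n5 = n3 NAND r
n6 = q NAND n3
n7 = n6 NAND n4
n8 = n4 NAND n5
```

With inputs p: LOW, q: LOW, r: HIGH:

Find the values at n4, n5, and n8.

n1 = r NAND p = HIGH NAND LOW = HIGH
n2 = q NAND r = LOW NAND HIGH = HIGH
n3 = n1 OR q = HIGH OR LOW = HIGH
n4 = r NAND n2 = HIGH NAND HIGH = LOW
n5 = n3 NAND r = HIGH NAND HIGH = LOW
n8 = n4 NAND n5 = LOW NAND LOW = HIGH

n4 = LOW; n5 = LOW; n8 = HIGH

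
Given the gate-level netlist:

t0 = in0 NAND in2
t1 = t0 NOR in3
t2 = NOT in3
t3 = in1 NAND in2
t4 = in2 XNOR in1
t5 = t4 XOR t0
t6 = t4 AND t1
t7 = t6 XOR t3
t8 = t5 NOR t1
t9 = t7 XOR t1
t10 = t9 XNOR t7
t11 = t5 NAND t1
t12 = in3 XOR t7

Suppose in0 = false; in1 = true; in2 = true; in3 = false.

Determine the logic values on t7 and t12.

t0 = in0 NAND in2 = false NAND true = true
t1 = t0 NOR in3 = true NOR false = false
t3 = in1 NAND in2 = true NAND true = false
t4 = in2 XNOR in1 = true XNOR true = true
t6 = t4 AND t1 = true AND false = false
t7 = t6 XOR t3 = false XOR false = false
t12 = in3 XOR t7 = false XOR false = false

t7 = false  t12 = false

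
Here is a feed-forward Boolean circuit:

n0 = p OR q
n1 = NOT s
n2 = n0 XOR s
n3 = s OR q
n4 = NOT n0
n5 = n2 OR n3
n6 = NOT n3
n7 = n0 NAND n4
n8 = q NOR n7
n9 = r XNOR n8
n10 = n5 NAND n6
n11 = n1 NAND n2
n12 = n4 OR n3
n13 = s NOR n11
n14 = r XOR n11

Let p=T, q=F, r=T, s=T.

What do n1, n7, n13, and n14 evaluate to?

n1 = F; n7 = T; n13 = F; n14 = F

n0 = p OR q = T OR F = T
n1 = NOT s = NOT T = F
n2 = n0 XOR s = T XOR T = F
n4 = NOT n0 = NOT T = F
n7 = n0 NAND n4 = T NAND F = T
n11 = n1 NAND n2 = F NAND F = T
n13 = s NOR n11 = T NOR T = F
n14 = r XOR n11 = T XOR T = F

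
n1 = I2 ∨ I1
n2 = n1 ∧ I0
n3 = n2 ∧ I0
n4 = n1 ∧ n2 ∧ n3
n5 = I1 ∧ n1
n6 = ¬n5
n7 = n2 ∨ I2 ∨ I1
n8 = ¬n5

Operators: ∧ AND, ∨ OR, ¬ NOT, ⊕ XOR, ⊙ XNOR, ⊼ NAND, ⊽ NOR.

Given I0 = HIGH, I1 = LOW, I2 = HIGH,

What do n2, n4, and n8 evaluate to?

n1 = I2 OR I1 = HIGH OR LOW = HIGH
n2 = n1 AND I0 = HIGH AND HIGH = HIGH
n3 = n2 AND I0 = HIGH AND HIGH = HIGH
n4 = n1 AND n2 AND n3 = HIGH AND HIGH AND HIGH = HIGH
n5 = I1 AND n1 = LOW AND HIGH = LOW
n8 = NOT n5 = NOT LOW = HIGH

n2 = HIGH, n4 = HIGH, n8 = HIGH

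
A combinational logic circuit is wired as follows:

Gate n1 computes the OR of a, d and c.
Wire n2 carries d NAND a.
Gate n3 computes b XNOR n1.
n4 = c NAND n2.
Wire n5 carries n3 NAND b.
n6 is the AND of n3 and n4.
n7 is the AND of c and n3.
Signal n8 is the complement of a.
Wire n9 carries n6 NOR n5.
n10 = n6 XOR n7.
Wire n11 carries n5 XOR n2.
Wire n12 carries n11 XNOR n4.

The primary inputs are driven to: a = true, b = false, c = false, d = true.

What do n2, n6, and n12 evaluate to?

n2 = false, n6 = false, n12 = true

n1 = a OR d OR c = true OR true OR false = true
n2 = d NAND a = true NAND true = false
n3 = b XNOR n1 = false XNOR true = false
n4 = c NAND n2 = false NAND false = true
n5 = n3 NAND b = false NAND false = true
n6 = n3 AND n4 = false AND true = false
n11 = n5 XOR n2 = true XOR false = true
n12 = n11 XNOR n4 = true XNOR true = true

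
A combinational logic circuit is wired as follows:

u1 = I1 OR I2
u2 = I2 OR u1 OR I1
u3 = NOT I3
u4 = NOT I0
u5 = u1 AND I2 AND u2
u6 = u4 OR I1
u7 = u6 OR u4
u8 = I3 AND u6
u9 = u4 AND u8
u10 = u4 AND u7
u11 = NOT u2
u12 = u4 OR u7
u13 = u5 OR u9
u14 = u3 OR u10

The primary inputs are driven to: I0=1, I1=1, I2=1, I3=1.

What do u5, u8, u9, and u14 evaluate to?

u1 = I1 OR I2 = 1 OR 1 = 1
u2 = I2 OR u1 OR I1 = 1 OR 1 OR 1 = 1
u3 = NOT I3 = NOT 1 = 0
u4 = NOT I0 = NOT 1 = 0
u5 = u1 AND I2 AND u2 = 1 AND 1 AND 1 = 1
u6 = u4 OR I1 = 0 OR 1 = 1
u7 = u6 OR u4 = 1 OR 0 = 1
u8 = I3 AND u6 = 1 AND 1 = 1
u9 = u4 AND u8 = 0 AND 1 = 0
u10 = u4 AND u7 = 0 AND 1 = 0
u14 = u3 OR u10 = 0 OR 0 = 0

u5 = 1  u8 = 1  u9 = 0  u14 = 0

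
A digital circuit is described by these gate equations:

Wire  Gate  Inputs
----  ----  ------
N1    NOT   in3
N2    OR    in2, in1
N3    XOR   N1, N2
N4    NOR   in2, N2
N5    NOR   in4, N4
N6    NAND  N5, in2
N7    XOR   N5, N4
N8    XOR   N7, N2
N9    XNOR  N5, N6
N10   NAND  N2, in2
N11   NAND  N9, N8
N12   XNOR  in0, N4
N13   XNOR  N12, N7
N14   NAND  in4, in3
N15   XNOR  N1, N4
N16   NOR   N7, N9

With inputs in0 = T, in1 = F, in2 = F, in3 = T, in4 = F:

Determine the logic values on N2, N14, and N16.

N2 = F, N14 = T, N16 = F

N2 = in2 OR in1 = F OR F = F
N4 = in2 NOR N2 = F NOR F = T
N5 = in4 NOR N4 = F NOR T = F
N6 = N5 NAND in2 = F NAND F = T
N7 = N5 XOR N4 = F XOR T = T
N9 = N5 XNOR N6 = F XNOR T = F
N14 = in4 NAND in3 = F NAND T = T
N16 = N7 NOR N9 = T NOR F = F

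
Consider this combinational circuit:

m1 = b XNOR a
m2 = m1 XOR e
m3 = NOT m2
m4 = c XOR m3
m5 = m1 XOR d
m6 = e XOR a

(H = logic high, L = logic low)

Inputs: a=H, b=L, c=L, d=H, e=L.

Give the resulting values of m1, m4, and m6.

m1 = L, m4 = H, m6 = H

m1 = b XNOR a = L XNOR H = L
m2 = m1 XOR e = L XOR L = L
m3 = NOT m2 = NOT L = H
m4 = c XOR m3 = L XOR H = H
m6 = e XOR a = L XOR H = H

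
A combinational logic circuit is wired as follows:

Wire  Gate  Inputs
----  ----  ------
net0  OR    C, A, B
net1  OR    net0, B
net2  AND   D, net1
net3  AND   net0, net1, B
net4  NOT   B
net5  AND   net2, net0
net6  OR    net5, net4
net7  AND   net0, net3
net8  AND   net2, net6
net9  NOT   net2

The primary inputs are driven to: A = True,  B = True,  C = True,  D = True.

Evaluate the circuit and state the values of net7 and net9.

net0 = C OR A OR B = True OR True OR True = True
net1 = net0 OR B = True OR True = True
net2 = D AND net1 = True AND True = True
net3 = net0 AND net1 AND B = True AND True AND True = True
net7 = net0 AND net3 = True AND True = True
net9 = NOT net2 = NOT True = False

net7 = True  net9 = False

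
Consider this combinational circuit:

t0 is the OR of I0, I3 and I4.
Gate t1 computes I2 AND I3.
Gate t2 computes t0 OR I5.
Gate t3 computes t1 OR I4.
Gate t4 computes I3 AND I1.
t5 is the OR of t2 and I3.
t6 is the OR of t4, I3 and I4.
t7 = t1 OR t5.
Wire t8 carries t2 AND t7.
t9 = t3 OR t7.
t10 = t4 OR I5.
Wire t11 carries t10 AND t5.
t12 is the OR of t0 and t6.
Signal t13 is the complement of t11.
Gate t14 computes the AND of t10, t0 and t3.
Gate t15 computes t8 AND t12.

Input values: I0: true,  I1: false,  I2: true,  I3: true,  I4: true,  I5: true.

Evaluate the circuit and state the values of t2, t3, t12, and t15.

t2 = true  t3 = true  t12 = true  t15 = true

t0 = I0 OR I3 OR I4 = true OR true OR true = true
t1 = I2 AND I3 = true AND true = true
t2 = t0 OR I5 = true OR true = true
t3 = t1 OR I4 = true OR true = true
t4 = I3 AND I1 = true AND false = false
t5 = t2 OR I3 = true OR true = true
t6 = t4 OR I3 OR I4 = false OR true OR true = true
t7 = t1 OR t5 = true OR true = true
t8 = t2 AND t7 = true AND true = true
t12 = t0 OR t6 = true OR true = true
t15 = t8 AND t12 = true AND true = true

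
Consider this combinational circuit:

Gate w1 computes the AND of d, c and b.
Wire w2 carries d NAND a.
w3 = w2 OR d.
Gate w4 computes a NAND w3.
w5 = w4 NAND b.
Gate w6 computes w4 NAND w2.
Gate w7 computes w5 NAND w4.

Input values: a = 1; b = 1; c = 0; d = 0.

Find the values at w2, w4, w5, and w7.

w2 = d NAND a = 0 NAND 1 = 1
w3 = w2 OR d = 1 OR 0 = 1
w4 = a NAND w3 = 1 NAND 1 = 0
w5 = w4 NAND b = 0 NAND 1 = 1
w7 = w5 NAND w4 = 1 NAND 0 = 1

w2 = 1  w4 = 0  w5 = 1  w7 = 1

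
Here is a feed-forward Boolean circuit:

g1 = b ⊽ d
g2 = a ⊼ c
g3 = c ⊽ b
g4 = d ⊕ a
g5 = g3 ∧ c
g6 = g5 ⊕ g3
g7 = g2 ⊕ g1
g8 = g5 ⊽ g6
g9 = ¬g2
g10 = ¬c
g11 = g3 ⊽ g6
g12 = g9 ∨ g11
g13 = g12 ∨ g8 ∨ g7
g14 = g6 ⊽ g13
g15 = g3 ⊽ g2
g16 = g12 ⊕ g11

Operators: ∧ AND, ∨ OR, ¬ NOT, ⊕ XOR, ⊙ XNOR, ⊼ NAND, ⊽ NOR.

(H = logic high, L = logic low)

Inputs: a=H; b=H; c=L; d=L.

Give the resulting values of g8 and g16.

g8 = H  g16 = L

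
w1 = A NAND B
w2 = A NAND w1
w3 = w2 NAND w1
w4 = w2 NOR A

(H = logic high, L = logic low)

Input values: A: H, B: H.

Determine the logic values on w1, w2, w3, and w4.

w1 = A NAND B = H NAND H = L
w2 = A NAND w1 = H NAND L = H
w3 = w2 NAND w1 = H NAND L = H
w4 = w2 NOR A = H NOR H = L

w1 = L; w2 = H; w3 = H; w4 = L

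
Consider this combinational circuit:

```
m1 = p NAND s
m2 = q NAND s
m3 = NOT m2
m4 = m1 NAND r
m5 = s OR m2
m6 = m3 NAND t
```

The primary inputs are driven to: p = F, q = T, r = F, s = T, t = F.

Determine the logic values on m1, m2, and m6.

m1 = T, m2 = F, m6 = T

m1 = p NAND s = F NAND T = T
m2 = q NAND s = T NAND T = F
m3 = NOT m2 = NOT F = T
m6 = m3 NAND t = T NAND F = T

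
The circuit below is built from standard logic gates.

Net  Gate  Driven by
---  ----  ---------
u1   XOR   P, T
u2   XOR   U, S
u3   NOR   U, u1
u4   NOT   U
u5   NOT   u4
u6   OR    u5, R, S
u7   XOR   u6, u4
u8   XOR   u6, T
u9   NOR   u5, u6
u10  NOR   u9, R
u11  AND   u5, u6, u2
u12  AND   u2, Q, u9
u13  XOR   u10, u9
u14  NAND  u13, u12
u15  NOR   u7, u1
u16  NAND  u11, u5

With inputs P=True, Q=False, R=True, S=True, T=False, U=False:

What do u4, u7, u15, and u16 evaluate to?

u1 = P XOR T = True XOR False = True
u2 = U XOR S = False XOR True = True
u4 = NOT U = NOT False = True
u5 = NOT u4 = NOT True = False
u6 = u5 OR R OR S = False OR True OR True = True
u7 = u6 XOR u4 = True XOR True = False
u11 = u5 AND u6 AND u2 = False AND True AND True = False
u15 = u7 NOR u1 = False NOR True = False
u16 = u11 NAND u5 = False NAND False = True

u4 = True; u7 = False; u15 = False; u16 = True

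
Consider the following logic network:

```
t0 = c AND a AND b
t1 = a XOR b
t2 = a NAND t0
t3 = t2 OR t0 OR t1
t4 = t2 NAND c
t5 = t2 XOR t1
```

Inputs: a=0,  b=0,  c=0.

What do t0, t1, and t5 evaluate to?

t0 = 0, t1 = 0, t5 = 1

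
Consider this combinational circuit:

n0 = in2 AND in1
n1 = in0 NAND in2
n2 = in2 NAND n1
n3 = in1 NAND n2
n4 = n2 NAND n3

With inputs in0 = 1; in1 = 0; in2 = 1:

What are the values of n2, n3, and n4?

n2 = 1  n3 = 1  n4 = 0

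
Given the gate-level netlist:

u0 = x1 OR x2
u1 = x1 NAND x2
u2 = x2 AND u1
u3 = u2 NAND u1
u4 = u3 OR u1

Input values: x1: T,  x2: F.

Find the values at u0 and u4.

u0 = T; u4 = T

u0 = x1 OR x2 = T OR F = T
u1 = x1 NAND x2 = T NAND F = T
u2 = x2 AND u1 = F AND T = F
u3 = u2 NAND u1 = F NAND T = T
u4 = u3 OR u1 = T OR T = T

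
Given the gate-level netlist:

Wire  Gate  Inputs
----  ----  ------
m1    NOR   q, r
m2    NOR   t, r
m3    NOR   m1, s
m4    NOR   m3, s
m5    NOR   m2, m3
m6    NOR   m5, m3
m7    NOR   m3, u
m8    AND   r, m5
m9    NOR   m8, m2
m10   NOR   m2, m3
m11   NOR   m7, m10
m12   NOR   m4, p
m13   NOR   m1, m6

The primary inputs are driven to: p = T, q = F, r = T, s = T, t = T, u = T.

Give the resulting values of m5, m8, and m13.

m1 = q NOR r = F NOR T = F
m2 = t NOR r = T NOR T = F
m3 = m1 NOR s = F NOR T = F
m5 = m2 NOR m3 = F NOR F = T
m6 = m5 NOR m3 = T NOR F = F
m8 = r AND m5 = T AND T = T
m13 = m1 NOR m6 = F NOR F = T

m5 = T  m8 = T  m13 = T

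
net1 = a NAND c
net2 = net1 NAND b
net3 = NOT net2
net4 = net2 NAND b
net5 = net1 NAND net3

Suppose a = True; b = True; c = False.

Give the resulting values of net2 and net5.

net1 = a NAND c = True NAND False = True
net2 = net1 NAND b = True NAND True = False
net3 = NOT net2 = NOT False = True
net5 = net1 NAND net3 = True NAND True = False

net2 = False  net5 = False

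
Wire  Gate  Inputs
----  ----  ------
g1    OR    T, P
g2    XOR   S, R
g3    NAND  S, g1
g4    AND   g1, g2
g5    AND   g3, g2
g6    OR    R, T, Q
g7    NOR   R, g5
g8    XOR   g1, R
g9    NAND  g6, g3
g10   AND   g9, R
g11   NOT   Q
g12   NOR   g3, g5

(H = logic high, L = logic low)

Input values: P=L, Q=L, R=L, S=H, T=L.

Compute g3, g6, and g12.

g3 = H, g6 = L, g12 = L

g1 = T OR P = L OR L = L
g2 = S XOR R = H XOR L = H
g3 = S NAND g1 = H NAND L = H
g5 = g3 AND g2 = H AND H = H
g6 = R OR T OR Q = L OR L OR L = L
g12 = g3 NOR g5 = H NOR H = L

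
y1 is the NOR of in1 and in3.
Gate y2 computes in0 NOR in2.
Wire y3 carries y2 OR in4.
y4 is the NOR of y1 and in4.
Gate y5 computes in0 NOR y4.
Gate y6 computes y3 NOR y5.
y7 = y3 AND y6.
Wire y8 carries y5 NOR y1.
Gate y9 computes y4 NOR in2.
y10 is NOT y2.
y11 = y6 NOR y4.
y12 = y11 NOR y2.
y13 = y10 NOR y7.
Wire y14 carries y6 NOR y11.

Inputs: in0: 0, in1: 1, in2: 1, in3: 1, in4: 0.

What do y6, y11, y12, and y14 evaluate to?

y1 = in1 NOR in3 = 1 NOR 1 = 0
y2 = in0 NOR in2 = 0 NOR 1 = 0
y3 = y2 OR in4 = 0 OR 0 = 0
y4 = y1 NOR in4 = 0 NOR 0 = 1
y5 = in0 NOR y4 = 0 NOR 1 = 0
y6 = y3 NOR y5 = 0 NOR 0 = 1
y11 = y6 NOR y4 = 1 NOR 1 = 0
y12 = y11 NOR y2 = 0 NOR 0 = 1
y14 = y6 NOR y11 = 1 NOR 0 = 0

y6 = 1; y11 = 0; y12 = 1; y14 = 0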